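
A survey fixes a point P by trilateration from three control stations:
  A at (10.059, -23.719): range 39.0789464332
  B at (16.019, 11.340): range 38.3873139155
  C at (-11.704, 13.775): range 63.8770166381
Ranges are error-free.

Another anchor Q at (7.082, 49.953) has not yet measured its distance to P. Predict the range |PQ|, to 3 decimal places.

73.084

eq1: (x − 10.059)² + (y + 23.719)² = 39.0789464332²
eq2: (x − 16.019)² + (y − 11.340)² = 38.3873139155²
eq3: (x + 11.704)² + (y − 13.775)² = 63.8770166381²
eq1−eq3, eq1−eq2 (x²,y² cancel):
  -43.526·x + 74.988·y = -2890.149401
  11.920·x + 70.118·y = -224.992296
det = -43.526·70.118 − 74.988·11.920 = -3945.813028
x = (-2890.149401·70.118 − 74.988·-224.992296) / -3945.813028 = 47.082761
y = (-43.526·-224.992296 − -2890.149401·11.920) / -3945.813028 = -11.212796
|P − Q| = √((47.082761 − 7.082)² + (-11.212796 − 49.953)²) = 73.084304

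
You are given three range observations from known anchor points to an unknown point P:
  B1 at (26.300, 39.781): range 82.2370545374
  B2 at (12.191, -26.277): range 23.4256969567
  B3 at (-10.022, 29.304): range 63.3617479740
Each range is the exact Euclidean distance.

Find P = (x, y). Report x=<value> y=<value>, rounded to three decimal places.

eq1: (x − 26.300)² + (y − 39.781)² = 82.2370545374²
eq2: (x − 12.191)² + (y + 26.277)² = 23.4256969567²
eq3: (x + 10.022)² + (y − 29.304)² = 63.3617479740²
eq1−eq3, eq1−eq2 (x²,y² cancel):
  -72.644·x − 20.954·y = 1433.168972
  -28.218·x − 132.116·y = 4779.053110
det = -72.644·-132.116 − -20.954·-28.218 = 9006.154732
x = (1433.168972·-132.116 − -20.954·4779.053110) / 9006.154732 = -9.904812
y = (-72.644·4779.053110 − 1433.168972·-28.218) / 9006.154732 = -34.057640

x=-9.905 y=-34.058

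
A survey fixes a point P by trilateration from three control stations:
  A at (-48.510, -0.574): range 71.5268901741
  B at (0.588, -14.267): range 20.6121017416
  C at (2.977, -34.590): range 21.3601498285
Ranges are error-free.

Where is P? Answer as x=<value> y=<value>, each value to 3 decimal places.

x=19.879 y=-21.529

eq1: (x + 48.510)² + (y + 0.574)² = 71.5268901741²
eq2: (x − 0.588)² + (y + 14.267)² = 20.6121017416²
eq3: (x − 2.977)² + (y + 34.590)² = 21.3601498285²
eq1−eq2, eq1−eq3 (x²,y² cancel):
  98.196·x − 27.386·y = 2541.580737
  102.974·x − 68.032·y = 3511.621070
det = 98.196·-68.032 − -27.386·102.974 = -3860.424308
x = (2541.580737·-68.032 − -27.386·3511.621070) / -3860.424308 = 19.878531
y = (98.196·3511.621070 − 2541.580737·102.974) / -3860.424308 = -21.528827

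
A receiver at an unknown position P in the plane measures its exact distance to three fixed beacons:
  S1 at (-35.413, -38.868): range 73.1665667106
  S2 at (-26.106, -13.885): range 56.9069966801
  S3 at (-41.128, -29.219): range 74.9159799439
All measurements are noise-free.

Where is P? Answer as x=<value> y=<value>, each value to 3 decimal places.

eq1: (x + 35.413)² + (y + 38.868)² = 73.1665667106²
eq2: (x + 26.106)² + (y + 13.885)² = 56.9069966801²
eq3: (x + 41.128)² + (y + 29.219)² = 74.9159799439²
eq3−eq2, eq3−eq1 (x²,y² cancel):
  30.044·x + 30.668·y = 703.051896
  11.430·x − 19.298·y = 478.597215
det = 30.044·-19.298 − 30.668·11.430 = -930.324352
x = (703.051896·-19.298 − 30.668·478.597215) / -930.324352 = 30.360503
y = (30.044·478.597215 − 703.051896·11.430) / -930.324352 = -6.818151

x=30.361 y=-6.818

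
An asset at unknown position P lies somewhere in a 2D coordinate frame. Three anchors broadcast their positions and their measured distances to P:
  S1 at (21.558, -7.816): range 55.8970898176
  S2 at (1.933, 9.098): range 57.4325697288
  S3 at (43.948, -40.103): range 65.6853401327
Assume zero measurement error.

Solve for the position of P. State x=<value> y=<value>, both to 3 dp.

x=-21.661 y=-43.264

eq1: (x − 21.558)² + (y + 7.816)² = 55.8970898176²
eq2: (x − 1.933)² + (y − 9.098)² = 57.4325697288²
eq3: (x − 43.948)² + (y + 40.103)² = 65.6853401327²
eq3−eq1, eq3−eq2 (x²,y² cancel):
  -44.780·x + 64.574·y = -1823.760835
  -84.030·x + 98.402·y = -2437.103377
det = -44.780·98.402 − 64.574·-84.030 = 1019.711660
x = (-1823.760835·98.402 − 64.574·-2437.103377) / 1019.711660 = -21.661222
y = (-44.780·-2437.103377 − -1823.760835·-84.030) / 1019.711660 = -43.264322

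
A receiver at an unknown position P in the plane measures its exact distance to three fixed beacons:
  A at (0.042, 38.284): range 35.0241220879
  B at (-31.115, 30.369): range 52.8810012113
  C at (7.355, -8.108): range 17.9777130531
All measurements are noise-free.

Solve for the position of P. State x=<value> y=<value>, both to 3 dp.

eq1: (x − 0.042)² + (y − 38.284)² = 35.0241220879²
eq2: (x + 31.115)² + (y − 30.369)² = 52.8810012113²
eq3: (x − 7.355)² + (y + 8.108)² = 17.9777130531²
eq3−eq2, eq3−eq1 (x²,y² cancel):
  -76.940·x + 76.954·y = -702.618425
  -14.626·x + 92.784·y = 442.339770
det = -76.940·92.784 − 76.954·-14.626 = -6013.271756
x = (-702.618425·92.784 − 76.954·442.339770) / -6013.271756 = 16.502092
y = (-76.940·442.339770 − -702.618425·-14.626) / -6013.271756 = 7.368721

x=16.502 y=7.369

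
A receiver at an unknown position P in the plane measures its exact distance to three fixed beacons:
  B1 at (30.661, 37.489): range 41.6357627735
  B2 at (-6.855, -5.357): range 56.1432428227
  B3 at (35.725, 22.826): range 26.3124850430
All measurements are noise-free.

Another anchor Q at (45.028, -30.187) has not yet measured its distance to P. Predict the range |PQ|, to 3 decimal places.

eq1: (x − 30.661)² + (y − 37.489)² = 41.6357627735²
eq2: (x + 6.855)² + (y + 5.357)² = 56.1432428227²
eq3: (x − 35.725)² + (y − 22.826)² = 26.3124850430²
eq1−eq3, eq1−eq2 (x²,y² cancel):
  10.128·x − 29.326·y = 492.969732
  -75.032·x − 85.692·y = -3688.360541
det = 10.128·-85.692 − -29.326·-75.032 = -3068.277008
x = (492.969732·-85.692 − -29.326·-3688.360541) / -3068.277008 = 49.020484
y = (10.128·-3688.360541 − 492.969732·-75.032) / -3068.277008 = 0.119680
|P − Q| = √((49.020484 − 45.028)² + (0.119680 − -30.187)²) = 30.568526

30.569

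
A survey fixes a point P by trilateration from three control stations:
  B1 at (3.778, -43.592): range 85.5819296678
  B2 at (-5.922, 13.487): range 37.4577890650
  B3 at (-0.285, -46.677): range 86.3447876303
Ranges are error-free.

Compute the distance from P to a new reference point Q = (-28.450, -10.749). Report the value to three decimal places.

42.486

eq1: (x − 3.778)² + (y + 43.592)² = 85.5819296678²
eq2: (x + 5.922)² + (y − 13.487)² = 37.4577890650²
eq3: (x + 0.285)² + (y + 46.677)² = 86.3447876303²
eq1−eq2, eq1−eq3 (x²,y² cancel):
  -19.400·x + 114.158·y = 4223.614229
  -8.126·x − 6.170·y = 133.132141
det = -19.400·-6.170 − 114.158·-8.126 = 1047.345908
x = (4223.614229·-6.170 − 114.158·133.132141) / 1047.345908 = -39.392715
y = (-19.400·133.132141 − 4223.614229·-8.126) / 1047.345908 = 30.303575
|P − Q| = √((-39.392715 − -28.450)² + (30.303575 − -10.749)²) = 42.485962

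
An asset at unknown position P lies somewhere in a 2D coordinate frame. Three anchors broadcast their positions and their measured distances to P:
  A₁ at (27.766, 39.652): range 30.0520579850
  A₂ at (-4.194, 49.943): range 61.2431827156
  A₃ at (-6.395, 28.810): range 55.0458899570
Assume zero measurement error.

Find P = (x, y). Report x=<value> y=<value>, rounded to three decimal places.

x=47.335 y=16.844

eq1: (x − 27.766)² + (y − 39.652)² = 30.0520579850²
eq2: (x + 4.194)² + (y − 49.943)² = 61.2431827156²
eq3: (x + 6.395)² + (y − 28.810)² = 55.0458899570²
eq1−eq2, eq1−eq3 (x²,y² cancel):
  -63.920·x + 20.582·y = -2678.940215
  -68.322·x − 21.684·y = -3599.243547
det = -63.920·-21.684 − 20.582·-68.322 = 2792.244684
x = (-2678.940215·-21.684 − 20.582·-3599.243547) / 2792.244684 = 47.334595
y = (-63.920·-3599.243547 − -2678.940215·-68.322) / 2792.244684 = 16.844188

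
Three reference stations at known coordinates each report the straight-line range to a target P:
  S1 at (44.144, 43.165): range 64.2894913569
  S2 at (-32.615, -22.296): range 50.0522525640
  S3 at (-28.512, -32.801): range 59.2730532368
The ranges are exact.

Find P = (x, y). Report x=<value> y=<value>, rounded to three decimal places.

x=-17.663 y=25.471

eq1: (x − 44.144)² + (y − 43.165)² = 64.2894913569²
eq2: (x + 32.615)² + (y + 22.296)² = 50.0522525640²
eq3: (x + 28.512)² + (y + 32.801)² = 59.2730532368²
eq3−eq1, eq3−eq2 (x²,y² cancel):
  145.312·x + 151.932·y = 1303.226357
  -8.206·x + 21.010·y = 680.076949
det = 145.312·21.010 − 151.932·-8.206 = 4299.759112
x = (1303.226357·21.010 − 151.932·680.076949) / 4299.759112 = -17.662540
y = (145.312·680.076949 − 1303.226357·-8.206) / 4299.759112 = 25.470640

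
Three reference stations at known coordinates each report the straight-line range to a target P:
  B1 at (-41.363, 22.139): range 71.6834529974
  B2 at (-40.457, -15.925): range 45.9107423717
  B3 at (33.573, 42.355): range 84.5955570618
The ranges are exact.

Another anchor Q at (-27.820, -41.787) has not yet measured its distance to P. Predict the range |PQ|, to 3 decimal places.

29.428

eq1: (x + 41.363)² + (y − 22.139)² = 71.6834529974²
eq2: (x + 40.457)² + (y + 15.925)² = 45.9107423717²
eq3: (x − 33.573)² + (y − 42.355)² = 84.5955570618²
eq3−eq1, eq3−eq2 (x²,y² cancel):
  -149.872·x − 40.432·y = 1297.831577
  -148.060·x − 116.560·y = 4017.894129
det = -149.872·-116.560 − -40.432·-148.060 = 11482.718400
x = (1297.831577·-116.560 − -40.432·4017.894129) / 11482.718400 = 0.973310
y = (-149.872·4017.894129 − 1297.831577·-148.060) / 11482.718400 = -35.706953
|P − Q| = √((0.973310 − -27.820)² + (-35.706953 − -41.787)²) = 29.428246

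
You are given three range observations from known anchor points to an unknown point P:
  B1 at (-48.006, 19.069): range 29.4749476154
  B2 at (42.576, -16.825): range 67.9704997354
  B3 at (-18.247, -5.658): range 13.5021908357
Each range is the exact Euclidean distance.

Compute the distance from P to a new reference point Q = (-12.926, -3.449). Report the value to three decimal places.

eq1: (x + 48.006)² + (y − 19.069)² = 29.4749476154²
eq2: (x − 42.576)² + (y + 16.825)² = 67.9704997354²
eq3: (x + 18.247)² + (y + 5.658)² = 13.5021908357²
eq3−eq1, eq3−eq2 (x²,y² cancel):
  -59.518·x + 49.454·y = 1616.773444
  121.646·x − 22.334·y = -2706.849249
det = -59.518·-22.334 − 49.454·121.646 = -4686.606272
x = (1616.773444·-22.334 − 49.454·-2706.849249) / -4686.606272 = -20.858485
y = (-59.518·-2706.849249 − 1616.773444·121.646) / -4686.606272 = 7.589238
|P − Q| = √((-20.858485 − -12.926)² + (7.589238 − -3.449)²) = 13.592903

13.593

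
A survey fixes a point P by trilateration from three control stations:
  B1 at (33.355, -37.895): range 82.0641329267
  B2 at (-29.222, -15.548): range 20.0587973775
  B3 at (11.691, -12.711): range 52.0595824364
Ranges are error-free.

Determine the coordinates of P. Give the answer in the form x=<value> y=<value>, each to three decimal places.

eq1: (x − 33.355)² + (y + 37.895)² = 82.0641329267²
eq2: (x + 29.222)² + (y + 15.548)² = 20.0587973775²
eq3: (x − 11.691)² + (y + 12.711)² = 52.0595824364²
eq3−eq2, eq3−eq1 (x²,y² cancel):
  -81.826·x − 5.674·y = 3105.261357
  43.328·x − 50.368·y = -1773.983742
det = -81.826·-50.368 − -5.674·43.328 = 4367.255040
x = (3105.261357·-50.368 − -5.674·-1773.983742) / 4367.255040 = -38.118082
y = (-81.826·-1773.983742 − 3105.261357·43.328) / 4367.255040 = 2.430183

x=-38.118 y=2.430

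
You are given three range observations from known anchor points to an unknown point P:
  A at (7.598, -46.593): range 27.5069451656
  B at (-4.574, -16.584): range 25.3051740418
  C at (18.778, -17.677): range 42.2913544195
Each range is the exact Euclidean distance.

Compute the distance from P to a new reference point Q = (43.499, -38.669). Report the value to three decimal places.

61.954

eq1: (x − 7.598)² + (y + 46.593)² = 27.5069451656²
eq2: (x + 4.574)² + (y + 16.584)² = 25.3051740418²
eq3: (x − 18.778)² + (y + 17.677)² = 42.2913544195²
eq3−eq1, eq3−eq2 (x²,y² cancel):
  -22.360·x − 57.832·y = 2595.474266
  -46.704·x + 2.186·y = 779.067744
det = -22.360·2.186 − -57.832·-46.704 = -2749.864688
x = (2595.474266·2.186 − -57.832·779.067744) / -2749.864688 = -18.447727
y = (-22.360·779.067744 − 2595.474266·-46.704) / -2749.864688 = -37.746976
|P − Q| = √((-18.447727 − 43.499)² + (-37.746976 − -38.669)²) = 61.953588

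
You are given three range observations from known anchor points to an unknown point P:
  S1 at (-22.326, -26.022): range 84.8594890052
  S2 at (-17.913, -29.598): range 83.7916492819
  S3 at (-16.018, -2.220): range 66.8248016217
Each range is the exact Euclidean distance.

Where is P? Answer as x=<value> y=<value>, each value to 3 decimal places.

x=44.311 y=26.520

eq1: (x + 22.326)² + (y + 26.022)² = 84.8594890052²
eq2: (x + 17.913)² + (y + 29.598)² = 83.7916492819²
eq3: (x + 16.018)² + (y + 2.220)² = 66.8248016217²
eq2−eq3, eq2−eq1 (x²,y² cancel):
  3.790·x + 54.756·y = 1620.073929
  -8.826·x + 7.152·y = -201.414798
det = 3.790·7.152 − 54.756·-8.826 = 510.382536
x = (1620.073929·7.152 − 54.756·-201.414798) / 510.382536 = 44.310759
y = (3.790·-201.414798 − 1620.073929·-8.826) / 510.382536 = 26.520128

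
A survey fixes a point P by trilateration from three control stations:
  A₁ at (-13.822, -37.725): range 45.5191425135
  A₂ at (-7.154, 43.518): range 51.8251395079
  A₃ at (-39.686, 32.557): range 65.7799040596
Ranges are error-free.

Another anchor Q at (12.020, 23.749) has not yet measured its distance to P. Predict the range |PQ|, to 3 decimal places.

27.018

eq1: (x + 13.822)² + (y + 37.725)² = 45.5191425135²
eq2: (x + 7.154)² + (y − 43.518)² = 51.8251395079²
eq3: (x + 39.686)² + (y − 32.557)² = 65.7799040596²
eq3−eq1, eq3−eq2 (x²,y² cancel):
  51.728·x − 140.564·y = 1234.289907
  65.064·x + 21.922·y = 951.209888
det = 51.728·21.922 − -140.564·65.064 = 10279.637312
x = (1234.289907·21.922 − -140.564·951.209888) / 10279.637312 = 15.639070
y = (51.728·951.209888 − 1234.289907·65.064) / 10279.637312 = -3.025754
|P − Q| = √((15.639070 − 12.020)² + (-3.025754 − 23.749)²) = 27.018237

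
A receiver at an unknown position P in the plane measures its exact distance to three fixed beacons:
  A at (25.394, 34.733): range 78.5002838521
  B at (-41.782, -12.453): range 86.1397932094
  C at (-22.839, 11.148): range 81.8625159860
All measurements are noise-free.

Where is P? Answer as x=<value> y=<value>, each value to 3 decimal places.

x=38.912 y=-42.595

eq1: (x − 25.394)² + (y − 34.733)² = 78.5002838521²
eq2: (x + 41.782)² + (y + 12.453)² = 86.1397932094²
eq3: (x + 22.839)² + (y − 11.148)² = 81.8625159860²
eq3−eq1, eq3−eq2 (x²,y² cancel):
  96.466·x + 47.170·y = 1744.515659
  -37.886·x − 47.202·y = 536.322457
det = 96.466·-47.202 − 47.170·-37.886 = -2766.305512
x = (1744.515659·-47.202 − 47.170·536.322457) / -2766.305512 = 38.912173
y = (96.466·536.322457 − 1744.515659·-37.886) / -2766.305512 = -42.594573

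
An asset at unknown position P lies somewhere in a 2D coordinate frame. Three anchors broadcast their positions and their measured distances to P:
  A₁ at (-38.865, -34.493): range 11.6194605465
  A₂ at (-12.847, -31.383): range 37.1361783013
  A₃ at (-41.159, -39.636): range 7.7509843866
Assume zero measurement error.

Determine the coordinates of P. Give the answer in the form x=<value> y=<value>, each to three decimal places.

x=-48.872 y=-40.397

eq1: (x + 38.865)² + (y + 34.493)² = 11.6194605465²
eq2: (x + 12.847)² + (y + 31.383)² = 37.1361783013²
eq3: (x + 41.159)² + (y + 39.636)² = 7.7509843866²
eq1−eq3, eq1−eq2 (x²,y² cancel):
  -4.588·x − 10.286·y = 639.754607
  52.036·x + 6.220·y = -2794.401051
det = -4.588·6.220 − -10.286·52.036 = 506.704936
x = (639.754607·6.220 − -10.286·-2794.401051) / 506.704936 = -48.872497
y = (-4.588·-2794.401051 − 639.754607·52.036) / 506.704936 = -40.397394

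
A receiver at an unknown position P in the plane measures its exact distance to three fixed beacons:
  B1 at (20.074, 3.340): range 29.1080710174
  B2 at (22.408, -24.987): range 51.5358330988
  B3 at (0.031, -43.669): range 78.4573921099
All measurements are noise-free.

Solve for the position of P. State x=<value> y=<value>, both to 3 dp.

eq1: (x − 20.074)² + (y − 3.340)² = 29.1080710174²
eq2: (x − 22.408)² + (y + 24.987)² = 51.5358330988²
eq3: (x − 0.031)² + (y + 43.669)² = 78.4573921099²
eq3−eq1, eq3−eq2 (x²,y² cancel):
  40.086·x + 94.018·y = 3815.421132
  44.754·x + 37.364·y = 2719.106395
det = 40.086·37.364 − 94.018·44.754 = -2709.908268
x = (3815.421132·37.364 − 94.018·2719.106395) / -2709.908268 = 41.730398
y = (40.086·2719.106395 − 3815.421132·44.754) / -2709.908268 = 22.789428

x=41.730 y=22.789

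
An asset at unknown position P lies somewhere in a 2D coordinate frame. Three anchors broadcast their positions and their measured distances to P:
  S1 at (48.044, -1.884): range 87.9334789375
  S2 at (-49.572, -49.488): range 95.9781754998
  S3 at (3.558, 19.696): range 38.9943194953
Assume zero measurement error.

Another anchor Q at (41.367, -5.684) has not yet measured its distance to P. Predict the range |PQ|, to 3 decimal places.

84.472

eq1: (x − 48.044)² + (y + 1.884)² = 87.9334789375²
eq2: (x + 49.572)² + (y + 49.488)² = 95.9781754998²
eq3: (x − 3.558)² + (y − 19.696)² = 38.9943194953²
eq2−eq3, eq2−eq1 (x²,y² cancel):
  106.260·x + 138.368·y = 3185.399671
  195.232·x + 95.208·y = -1115.156482
det = 106.260·95.208 − 138.368·195.232 = -16897.059296
x = (3185.399671·95.208 − 138.368·-1115.156482) / -16897.059296 = -27.080304
y = (106.260·-1115.156482 − 3185.399671·195.232) / -16897.059296 = 43.817594
|P − Q| = √((-27.080304 − 41.367)² + (43.817594 − -5.684)²) = 84.471541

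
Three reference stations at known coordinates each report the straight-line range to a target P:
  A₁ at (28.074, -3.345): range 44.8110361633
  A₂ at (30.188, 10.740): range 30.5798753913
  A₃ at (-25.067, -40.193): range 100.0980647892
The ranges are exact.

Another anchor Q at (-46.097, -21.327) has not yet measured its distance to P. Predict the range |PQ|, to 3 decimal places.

eq1: (x − 28.074)² + (y + 3.345)² = 44.8110361633²
eq2: (x − 30.188)² + (y − 10.740)² = 30.5798753913²
eq3: (x + 25.067)² + (y + 40.193)² = 100.0980647892²
eq1−eq3, eq1−eq2 (x²,y² cancel):
  -106.282·x − 73.696·y = -6567.100376
  4.228·x + 28.170·y = 1300.224626
det = -106.282·28.170 − -73.696·4.228 = -2682.377252
x = (-6567.100376·28.170 − -73.696·1300.224626) / -2682.377252 = 33.244341
y = (-106.282·1300.224626 − -6567.100376·4.228) / -2682.377252 = 41.166757
|P − Q| = √((33.244341 − -46.097)² + (41.166757 − -21.327)²) = 100.997614

100.998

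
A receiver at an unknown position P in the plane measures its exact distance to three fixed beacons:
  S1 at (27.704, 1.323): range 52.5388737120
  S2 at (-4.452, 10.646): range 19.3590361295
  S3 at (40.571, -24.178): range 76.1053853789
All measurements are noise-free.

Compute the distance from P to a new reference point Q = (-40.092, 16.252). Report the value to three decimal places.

eq1: (x − 27.704)² + (y − 1.323)² = 52.5388737120²
eq2: (x + 4.452)² + (y − 10.646)² = 19.3590361295²
eq3: (x − 40.571)² + (y + 24.178)² = 76.1053853789²
eq1−eq2, eq1−eq3 (x²,y² cancel):
  -64.312·x + 18.646·y = 1749.456646
  25.734·x − 51.002·y = -1570.376653
det = -64.312·-51.002 − 18.646·25.734 = 2800.204460
x = (1749.456646·-51.002 − 18.646·-1570.376653) / 2800.204460 = -21.407203
y = (-64.312·-1570.376653 − 1749.456646·25.734) / 2800.204460 = 19.989092
|P − Q| = √((-21.407203 − -40.092)² + (19.989092 − 16.252)²) = 19.054855

19.055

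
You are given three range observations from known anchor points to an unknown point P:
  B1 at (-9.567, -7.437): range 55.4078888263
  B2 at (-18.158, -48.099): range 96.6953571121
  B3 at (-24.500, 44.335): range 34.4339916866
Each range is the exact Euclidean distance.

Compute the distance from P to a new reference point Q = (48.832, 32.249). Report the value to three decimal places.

40.760

eq1: (x + 9.567)² + (y + 7.437)² = 55.4078888263²
eq2: (x + 18.158)² + (y + 48.099)² = 96.6953571121²
eq3: (x + 24.500)² + (y − 44.335)² = 34.4339916866²
eq3−eq2, eq3−eq1 (x²,y² cancel):
  12.684·x − 184.868·y = -8086.907764
  29.866·x − 103.544·y = -4303.340128
det = 12.684·-103.544 − -184.868·29.866 = 4207.915592
x = (-8086.907764·-103.544 − -184.868·-4303.340128) / 4207.915592 = 9.933872
y = (12.684·-4303.340128 − -8086.907764·29.866) / 4207.915592 = 44.425801
|P − Q| = √((9.933872 − 48.832)² + (44.425801 − 32.249)²) = 40.759525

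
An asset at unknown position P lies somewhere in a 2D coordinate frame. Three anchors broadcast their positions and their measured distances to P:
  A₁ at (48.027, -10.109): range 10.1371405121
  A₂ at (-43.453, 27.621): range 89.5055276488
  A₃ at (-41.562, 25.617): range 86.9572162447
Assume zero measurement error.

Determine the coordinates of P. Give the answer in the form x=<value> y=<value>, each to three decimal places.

x=37.898 y=-9.706

eq1: (x − 48.027)² + (y + 10.109)² = 10.1371405121²
eq2: (x + 43.453)² + (y − 27.621)² = 89.5055276488²
eq3: (x + 41.562)² + (y − 25.617)² = 86.9572162447²
eq2−eq3, eq2−eq1 (x²,y² cancel):
  3.782·x − 4.008·y = 182.229706
  182.960·x − 75.460·y = 7666.179622
det = 3.782·-75.460 − -4.008·182.960 = 447.913960
x = (182.229706·-75.460 − -4.008·7666.179622) / 447.913960 = 37.897891
y = (3.782·7666.179622 − 182.229706·182.960) / 447.913960 = -9.705560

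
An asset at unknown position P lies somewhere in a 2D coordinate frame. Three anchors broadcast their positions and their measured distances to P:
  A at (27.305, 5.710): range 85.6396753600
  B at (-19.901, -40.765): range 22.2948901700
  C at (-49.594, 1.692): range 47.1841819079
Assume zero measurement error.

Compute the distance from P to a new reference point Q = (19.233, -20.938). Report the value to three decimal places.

eq1: (x − 27.305)² + (y − 5.710)² = 85.6396753600²
eq2: (x + 19.901)² + (y + 40.765)² = 22.2948901700²
eq3: (x + 49.594)² + (y − 1.692)² = 47.1841819079²
eq2−eq1, eq2−eq3 (x²,y² cancel):
  94.412·x + 92.950·y = -8116.759769
  -59.386·x + 84.914·y = -1324.692221
det = 94.412·84.914 − 92.950·-59.386 = 13536.829268
x = (-8116.759769·84.914 − 92.950·-1324.692221) / 13536.829268 = -41.818980
y = (94.412·-1324.692221 − -8116.759769·-59.386) / 13536.829268 = -44.847189
|P − Q| = √((-41.818980 − 19.233)² + (-44.847189 − -20.938)²) = 65.566711

65.567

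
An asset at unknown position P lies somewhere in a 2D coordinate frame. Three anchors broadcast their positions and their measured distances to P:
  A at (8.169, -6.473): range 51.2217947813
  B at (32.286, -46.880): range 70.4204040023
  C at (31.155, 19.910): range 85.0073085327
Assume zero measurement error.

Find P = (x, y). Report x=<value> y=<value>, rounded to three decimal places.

x=-36.459 y=-31.612

eq1: (x − 8.169)² + (y + 6.473)² = 51.2217947813²
eq2: (x − 32.286)² + (y + 46.880)² = 70.4204040023²
eq3: (x − 31.155)² + (y − 19.910)² = 85.0073085327²
eq1−eq3, eq1−eq2 (x²,y² cancel):
  45.972·x + 52.766·y = -3344.160408
  48.234·x − 80.814·y = 796.126867
det = 45.972·-80.814 − 52.766·48.234 = -6260.296452
x = (-3344.160408·-80.814 − 52.766·796.126867) / -6260.296452 = -36.459383
y = (45.972·796.126867 − -3344.160408·48.234) / -6260.296452 = -31.612205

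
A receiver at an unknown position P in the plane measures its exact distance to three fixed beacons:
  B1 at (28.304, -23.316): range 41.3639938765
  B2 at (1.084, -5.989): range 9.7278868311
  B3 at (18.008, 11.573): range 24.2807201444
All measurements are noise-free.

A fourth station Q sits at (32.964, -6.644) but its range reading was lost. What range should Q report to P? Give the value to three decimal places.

38.314

eq1: (x − 28.304)² + (y + 23.316)² = 41.3639938765²
eq2: (x − 1.084)² + (y + 5.989)² = 9.7278868311²
eq3: (x − 18.008)² + (y − 11.573)² = 24.2807201444²
eq1−eq2, eq1−eq3 (x²,y² cancel):
  -54.440·x + 34.654·y = 308.639112
  -20.592·x + 69.778·y = 234.896740
det = -54.440·69.778 − 34.654·-20.592 = -3085.119152
x = (308.639112·69.778 − 34.654·234.896740) / -3085.119152 = -4.342169
y = (-54.440·234.896740 − 308.639112·-20.592) / -3085.119152 = 2.084938
|P − Q| = √((-4.342169 − 32.964)² + (2.084938 − -6.644)²) = 38.313765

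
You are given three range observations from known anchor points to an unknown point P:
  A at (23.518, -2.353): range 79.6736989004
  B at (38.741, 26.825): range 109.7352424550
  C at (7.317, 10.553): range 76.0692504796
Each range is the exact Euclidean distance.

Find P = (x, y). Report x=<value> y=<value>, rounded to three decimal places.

eq1: (x − 23.518)² + (y + 2.353)² = 79.6736989004²
eq2: (x − 38.741)² + (y − 26.825)² = 109.7352424550²
eq3: (x − 7.317)² + (y − 10.553)² = 76.0692504796²
eq2−eq1, eq2−eq3 (x²,y² cancel):
  -30.446·x − 58.356·y = 4032.112367
  -62.848·x − 32.544·y = 4199.751160
det = -30.446·-32.544 − -58.356·-62.848 = -2676.723264
x = (4032.112367·-32.544 − -58.356·4199.751160) / -2676.723264 = -42.536939
y = (-30.446·4199.751160 − 4032.112367·-62.848) / -2676.723264 = -46.902336

x=-42.537 y=-46.902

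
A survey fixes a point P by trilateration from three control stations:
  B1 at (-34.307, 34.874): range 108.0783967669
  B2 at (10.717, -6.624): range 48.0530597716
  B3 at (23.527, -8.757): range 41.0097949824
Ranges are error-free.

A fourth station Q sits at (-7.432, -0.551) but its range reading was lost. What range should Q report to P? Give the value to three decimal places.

eq1: (x + 34.307)² + (y − 34.874)² = 108.0783967669²
eq2: (x − 10.717)² + (y + 6.624)² = 48.0530597716²
eq3: (x − 23.527)² + (y + 8.757)² = 41.0097949824²
eq1−eq2, eq1−eq3 (x²,y² cancel):
  90.048·x − 82.996·y = 7137.408634
  115.668·x − 87.262·y = 8236.175216
det = 90.048·-87.262 − -82.996·115.668 = 1742.212752
x = (7137.408634·-87.262 − -82.996·8236.175216) / 1742.212752 = 34.866606
y = (90.048·8236.175216 − 7137.408634·115.668) / 1742.212752 = -48.167869
|P − Q| = √((34.866606 − -7.432)² + (-48.167869 − -0.551)²) = 63.690960

63.691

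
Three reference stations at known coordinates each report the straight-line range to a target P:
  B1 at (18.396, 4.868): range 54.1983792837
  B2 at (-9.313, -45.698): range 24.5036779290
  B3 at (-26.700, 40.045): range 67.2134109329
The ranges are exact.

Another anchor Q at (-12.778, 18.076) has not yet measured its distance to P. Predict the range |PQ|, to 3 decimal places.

eq1: (x − 18.396)² + (y − 4.868)² = 54.1983792837²
eq2: (x + 9.313)² + (y + 45.698)² = 24.5036779290²
eq3: (x + 26.700)² + (y − 40.045)² = 67.2134109329²
eq1−eq2, eq1−eq3 (x²,y² cancel):
  -55.418·x − 101.132·y = 4149.963018
  -90.192·x + 70.354·y = 374.203493
det = -55.418·70.354 − -101.132·-90.192 = -13020.175316
x = (4149.963018·70.354 − -101.132·374.203493) / -13020.175316 = -25.330722
y = (-55.418·374.203493 − 4149.963018·-90.192) / -13020.175316 = -27.154462
|P − Q| = √((-25.330722 − -12.778)² + (-27.154462 − 18.076)²) = 46.940021

46.940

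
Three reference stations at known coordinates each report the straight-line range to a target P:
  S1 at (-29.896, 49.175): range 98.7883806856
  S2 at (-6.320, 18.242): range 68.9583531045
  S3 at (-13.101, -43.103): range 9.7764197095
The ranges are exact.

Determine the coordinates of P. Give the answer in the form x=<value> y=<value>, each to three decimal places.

x=-20.752 y=-49.189

eq1: (x + 29.896)² + (y − 49.175)² = 98.7883806856²
eq2: (x + 6.320)² + (y − 18.242)² = 68.9583531045²
eq3: (x + 13.101)² + (y + 43.103)² = 9.7764197095²
eq2−eq3, eq2−eq1 (x²,y² cancel):
  -13.562·x − 122.690·y = 6316.467927
  -47.152·x + 61.866·y = -2064.651219
det = -13.562·61.866 − -122.690·-47.152 = -6624.105572
x = (6316.467927·61.866 − -122.690·-2064.651219) / -6624.105572 = -20.751865
y = (-13.562·-2064.651219 − 6316.467927·-47.152) / -6624.105572 = -49.189267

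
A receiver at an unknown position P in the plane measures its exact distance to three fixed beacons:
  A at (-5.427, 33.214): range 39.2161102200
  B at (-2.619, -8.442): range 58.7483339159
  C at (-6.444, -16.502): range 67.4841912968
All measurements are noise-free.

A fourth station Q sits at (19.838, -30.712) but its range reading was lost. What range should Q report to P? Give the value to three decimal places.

eq1: (x + 5.427)² + (y − 33.214)² = 39.2161102200²
eq2: (x + 2.619)² + (y + 8.442)² = 58.7483339159²
eq3: (x + 6.444)² + (y + 16.502)² = 67.4841912968²
eq2−eq1, eq2−eq3 (x²,y² cancel):
  -5.616·x + 83.312·y = 2967.959037
  -7.650·x − 16.120·y = -867.034722
det = -5.616·-16.120 − 83.312·-7.650 = 727.866720
x = (2967.959037·-16.120 − 83.312·-867.034722) / 727.866720 = 33.510114
y = (-5.616·-867.034722 − 2967.959037·-7.650) / 727.866720 = 37.883520
|P − Q| = √((33.510114 − 19.838)² + (37.883520 − -30.712)²) = 69.944779

69.945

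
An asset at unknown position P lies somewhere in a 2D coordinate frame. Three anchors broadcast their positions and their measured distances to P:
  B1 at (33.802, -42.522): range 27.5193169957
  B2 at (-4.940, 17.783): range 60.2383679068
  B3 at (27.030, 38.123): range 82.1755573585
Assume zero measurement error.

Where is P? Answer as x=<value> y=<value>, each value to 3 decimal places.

x=6.306 y=-41.396

eq1: (x − 33.802)² + (y + 42.522)² = 27.5193169957²
eq2: (x + 4.940)² + (y − 17.783)² = 60.2383679068²
eq3: (x − 27.030)² + (y − 38.123)² = 82.1755573585²
eq2−eq3, eq2−eq1 (x²,y² cancel):
  63.940·x + 40.680·y = -1280.815919
  77.484·x − 120.610·y = 5481.405159
det = 63.940·-120.610 − 40.680·77.484 = -10863.852520
x = (-1280.815919·-120.610 − 40.680·5481.405159) / -10863.852520 = 6.305715
y = (63.940·5481.405159 − -1280.815919·77.484) / -10863.852520 = -41.396345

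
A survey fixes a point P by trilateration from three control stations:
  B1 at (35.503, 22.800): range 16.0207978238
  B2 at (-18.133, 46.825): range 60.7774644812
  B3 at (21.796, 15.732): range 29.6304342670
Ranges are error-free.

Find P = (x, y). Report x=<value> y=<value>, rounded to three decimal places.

eq1: (x − 35.503)² + (y − 22.800)² = 16.0207978238²
eq2: (x + 18.133)² + (y − 46.825)² = 60.7774644812²
eq3: (x − 21.796)² + (y − 15.732)² = 29.6304342670²
eq1−eq2, eq1−eq3 (x²,y² cancel):
  -107.272·x + 48.050·y = -2696.150921
  -27.414·x − 14.136·y = -1679.038241
det = -107.272·-14.136 − 48.050·-27.414 = 2833.639692
x = (-2696.150921·-14.136 − 48.050·-1679.038241) / 2833.639692 = 41.921553
y = (-107.272·-1679.038241 − -2696.150921·-27.414) / 2833.639692 = 37.478833

x=41.922 y=37.479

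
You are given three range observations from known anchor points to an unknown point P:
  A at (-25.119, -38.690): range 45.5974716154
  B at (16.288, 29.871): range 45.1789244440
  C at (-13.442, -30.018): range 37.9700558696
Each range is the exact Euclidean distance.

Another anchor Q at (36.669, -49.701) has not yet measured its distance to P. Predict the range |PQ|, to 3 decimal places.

eq1: (x + 25.119)² + (y + 38.690)² = 45.5974716154²
eq2: (x − 16.288)² + (y − 29.871)² = 45.1789244440²
eq3: (x + 13.442)² + (y + 30.018)² = 37.9700558696²
eq1−eq2, eq1−eq3 (x²,y² cancel):
  82.814·x + 137.122·y = -932.310472
  23.354·x + 17.344·y = -408.708298
det = 82.814·17.344 − 137.122·23.354 = -1766.021172
x = (-932.310472·17.344 − 137.122·-408.708298) / -1766.021172 = -22.577819
y = (82.814·-408.708298 − -932.310472·23.354) / -1766.021172 = 6.836606
|P − Q| = √((-22.577819 − 36.669)² + (6.836606 − -49.701)²) = 81.894361

81.894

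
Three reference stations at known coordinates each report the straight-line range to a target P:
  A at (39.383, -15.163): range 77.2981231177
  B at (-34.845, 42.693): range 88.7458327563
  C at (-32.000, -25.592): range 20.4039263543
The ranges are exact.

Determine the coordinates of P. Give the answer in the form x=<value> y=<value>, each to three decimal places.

eq1: (x − 39.383)² + (y + 15.163)² = 77.2981231177²
eq2: (x + 34.845)² + (y − 42.693)² = 88.7458327563²
eq3: (x + 32.000)² + (y + 25.592)² = 20.4039263543²
eq3−eq2, eq3−eq1 (x²,y² cancel):
  -5.690·x + 136.570·y = -6101.586811
  142.766·x + 20.858·y = -5456.692833
det = -5.690·20.858 − 136.570·142.766 = -19616.234640
x = (-6101.586811·20.858 − 136.570·-5456.692833) / -19616.234640 = -31.502154
y = (-5.690·-5456.692833 − -6101.586811·142.766) / -19616.234640 = -45.989852

x=-31.502 y=-45.990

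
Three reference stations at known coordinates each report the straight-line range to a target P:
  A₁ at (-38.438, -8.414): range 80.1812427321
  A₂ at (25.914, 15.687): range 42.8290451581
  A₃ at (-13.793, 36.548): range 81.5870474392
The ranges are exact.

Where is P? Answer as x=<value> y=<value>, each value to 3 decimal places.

eq1: (x + 38.438)² + (y + 8.414)² = 80.1812427321²
eq2: (x − 25.914)² + (y − 15.687)² = 42.8290451581²
eq3: (x + 13.793)² + (y − 36.548)² = 81.5870474392²
eq3−eq2, eq3−eq1 (x²,y² cancel):
  79.414·x − 41.722·y = 4213.733413
  -49.290·x − 89.924·y = 249.686711
det = 79.414·-89.924 − -41.722·-49.290 = -9197.701916
x = (4213.733413·-89.924 − -41.722·249.686711) / -9197.701916 = 40.064174
y = (79.414·249.686711 − 4213.733413·-49.290) / -9197.701916 = -24.736999

x=40.064 y=-24.737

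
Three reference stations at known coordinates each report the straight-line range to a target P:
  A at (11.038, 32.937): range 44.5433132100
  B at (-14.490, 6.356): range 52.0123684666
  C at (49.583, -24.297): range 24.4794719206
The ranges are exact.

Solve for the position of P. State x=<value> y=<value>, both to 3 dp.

eq1: (x − 11.038)² + (y − 32.937)² = 44.5433132100²
eq2: (x + 14.490)² + (y − 6.356)² = 52.0123684666²
eq3: (x − 49.583)² + (y + 24.297)² = 24.4794719206²
eq2−eq1, eq2−eq3 (x²,y² cancel):
  51.056·x + 53.162·y = 1677.504299
  128.146·x − 61.306·y = 4904.501190
det = 51.056·-61.306 − 53.162·128.146 = -9942.536788
x = (1677.504299·-61.306 − 53.162·4904.501190) / -9942.536788 = 36.567546
y = (51.056·4904.501190 − 1677.504299·128.146) / -9942.536788 = -3.564357

x=36.568 y=-3.564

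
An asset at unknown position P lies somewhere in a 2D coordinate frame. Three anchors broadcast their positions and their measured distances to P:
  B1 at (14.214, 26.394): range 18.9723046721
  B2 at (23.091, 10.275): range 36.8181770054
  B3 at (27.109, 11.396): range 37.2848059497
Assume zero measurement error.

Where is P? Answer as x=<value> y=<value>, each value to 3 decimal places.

x=11.229 y=45.130

eq1: (x − 14.214)² + (y − 26.394)² = 18.9723046721²
eq2: (x − 23.091)² + (y − 10.275)² = 36.8181770054²
eq3: (x − 27.109)² + (y − 11.396)² = 37.2848059497²
eq1−eq3, eq1−eq2 (x²,y² cancel):
  25.790·x − 29.996·y = -1064.122745
  17.754·x − 32.238·y = -1255.540939
det = 25.790·-32.238 − -29.996·17.754 = -298.869036
x = (-1064.122745·-32.238 − -29.996·-1255.540939) / -298.869036 = 11.229055
y = (25.790·-1255.540939 − -1064.122745·17.754) / -298.869036 = 45.130020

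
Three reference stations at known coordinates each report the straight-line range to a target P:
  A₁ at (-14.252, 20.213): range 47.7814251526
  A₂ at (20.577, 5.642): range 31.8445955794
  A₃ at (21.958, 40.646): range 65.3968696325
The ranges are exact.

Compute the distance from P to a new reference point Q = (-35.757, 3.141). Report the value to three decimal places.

eq1: (x + 14.252)² + (y − 20.213)² = 47.7814251526²
eq2: (x − 20.577)² + (y − 5.642)² = 31.8445955794²
eq3: (x − 21.958)² + (y − 40.646)² = 65.3968696325²
eq2−eq1, eq2−eq3 (x²,y² cancel):
  -69.658·x + 29.142·y = -1112.546542
  2.762·x + 70.008·y = -1583.666303
det = -69.658·70.008 − 29.142·2.762 = -4957.107468
x = (-1112.546542·70.008 − 29.142·-1583.666303) / -4957.107468 = 6.402112
y = (-69.658·-1583.666303 − -1112.546542·2.762) / -4957.107468 = -22.873799
|P − Q| = √((6.402112 − -35.757)² + (-22.873799 − 3.141)²) = 49.539484

49.539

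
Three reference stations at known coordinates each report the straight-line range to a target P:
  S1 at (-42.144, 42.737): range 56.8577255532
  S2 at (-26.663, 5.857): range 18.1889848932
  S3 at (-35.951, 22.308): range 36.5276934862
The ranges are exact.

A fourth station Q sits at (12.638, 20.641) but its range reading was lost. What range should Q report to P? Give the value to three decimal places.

36.898

eq1: (x + 42.144)² + (y − 42.737)² = 56.8577255532²
eq2: (x + 26.663)² + (y − 5.857)² = 18.1889848932²
eq3: (x + 35.951)² + (y − 22.308)² = 36.5276934862²
eq3−eq1, eq3−eq2 (x²,y² cancel):
  -12.386·x + 40.858·y = -86.081924
  18.576·x − 32.902·y = -41.468027
det = -12.386·-32.902 − 40.858·18.576 = -351.454036
x = (-86.081924·-32.902 − 40.858·-41.468027) / -351.454036 = -12.879545
y = (-12.386·-41.468027 − -86.081924·18.576) / -351.454036 = -6.011258
|P − Q| = √((-12.879545 − 12.638)² + (-6.011258 − 20.641)²) = 36.898346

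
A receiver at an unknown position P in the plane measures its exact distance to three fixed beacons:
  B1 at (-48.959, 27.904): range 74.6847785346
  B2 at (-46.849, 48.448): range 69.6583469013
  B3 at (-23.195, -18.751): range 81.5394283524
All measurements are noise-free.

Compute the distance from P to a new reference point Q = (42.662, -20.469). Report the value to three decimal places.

eq1: (x + 48.959)² + (y − 27.904)² = 74.6847785346²
eq2: (x + 46.849)² + (y − 48.448)² = 69.6583469013²
eq3: (x + 23.195)² + (y + 18.751)² = 81.5394283524²
eq2−eq1, eq2−eq3 (x²,y² cancel):
  -4.220·x − 41.088·y = -2091.951460
  47.308·x − 134.398·y = -5448.822562
det = -4.220·-134.398 − -41.088·47.308 = 2510.950664
x = (-2091.951460·-134.398 − -41.088·-5448.822562) / 2510.950664 = 22.809238
y = (-4.220·-5448.822562 − -2091.951460·47.308) / 2510.950664 = 48.571273
|P − Q| = √((22.809238 − 42.662)² + (48.571273 − -20.469)²) = 71.837953

71.838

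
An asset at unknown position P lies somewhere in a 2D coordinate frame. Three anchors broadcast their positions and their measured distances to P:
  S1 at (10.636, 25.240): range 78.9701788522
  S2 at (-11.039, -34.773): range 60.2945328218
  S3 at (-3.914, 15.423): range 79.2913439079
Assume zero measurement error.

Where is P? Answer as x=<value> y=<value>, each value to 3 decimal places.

eq1: (x − 10.636)² + (y − 25.240)² = 78.9701788522²
eq2: (x + 11.039)² + (y + 34.773)² = 60.2945328218²
eq3: (x + 3.914)² + (y − 15.423)² = 79.2913439079²
eq3−eq1, eq3−eq2 (x²,y² cancel):
  29.100·x + 19.634·y = 547.821842
  -14.250·x − 100.392·y = 3729.519256
det = 29.100·-100.392 − 19.634·-14.250 = -2641.622700
x = (547.821842·-100.392 − 19.634·3729.519256) / -2641.622700 = 48.539222
y = (29.100·3729.519256 − 547.821842·-14.250) / -2641.622700 = -44.039397

x=48.539 y=-44.039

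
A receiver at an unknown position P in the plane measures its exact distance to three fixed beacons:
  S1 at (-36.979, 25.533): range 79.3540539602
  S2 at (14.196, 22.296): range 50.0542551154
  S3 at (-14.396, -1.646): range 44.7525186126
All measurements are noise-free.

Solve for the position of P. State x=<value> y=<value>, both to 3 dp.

x=22.429 y=-27.077

eq1: (x + 36.979)² + (y − 25.533)² = 79.3540539602²
eq2: (x − 14.196)² + (y − 22.296)² = 50.0542551154²
eq3: (x + 14.396)² + (y + 1.646)² = 44.7525186126²
eq3−eq1, eq3−eq2 (x²,y² cancel):
  -45.166·x + 54.358·y = -2484.851560
  57.184·x + 47.884·y = -13.956633
det = -45.166·47.884 − 54.358·57.184 = -5271.136616
x = (-2484.851560·47.884 − 54.358·-13.956633) / -5271.136616 = 22.428934
y = (-45.166·-13.956633 − -2484.851560·57.184) / -5271.136616 = -27.076535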